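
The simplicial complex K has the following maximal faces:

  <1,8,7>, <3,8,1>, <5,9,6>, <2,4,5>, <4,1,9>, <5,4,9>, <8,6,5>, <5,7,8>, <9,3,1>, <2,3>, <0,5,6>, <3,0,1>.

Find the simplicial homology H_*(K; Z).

K has 10 vertices, 23 edges, 11 triangles.
rank ∂_0 = 0, rank ∂_1 = 9 ⇒ b_0 = 10 − 0 − 9 = 1; all invariant factors of ∂_1 are 1 so no torsion. So H_0 = Z.
rank ∂_1 = 9, rank ∂_2 = 11 ⇒ b_1 = 23 − 9 − 11 = 3; all invariant factors of ∂_2 are 1 so no torsion. So H_1 = Z^3.
rank ∂_2 = 11, rank ∂_3 = 0 ⇒ b_2 = 11 − 11 − 0 = 0. So H_2 = 0.

H_0 ≅ Z,  H_1 ≅ Z^3,  H_2 = 0.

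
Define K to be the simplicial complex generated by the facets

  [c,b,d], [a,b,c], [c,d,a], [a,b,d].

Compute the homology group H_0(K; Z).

H_0 = Z.

We work with the vertex ordering a < b < c < d. The simplices of K, each written with vertices in increasing order, are:

  0-simplices (4): a, b, c, d
  1-simplices (6): ab, ac, ad, bc, bd, cd
  2-simplices (4): abc, abd, acd, bcd

so the chain groups are C_0 ≅ Z^4, C_1 ≅ Z^6, C_2 ≅ Z^4.

The boundary map ∂_1: C_1 → C_0 is given by ∂[p,q] = [q] − [p].
The resulting 4×6 matrix has rank 3, and its Smith normal form has invariant factors (1,1,1).

The boundary map ∂_2: C_2 → C_1 acts by ∂[p,q,r] = [q,r] − [p,r] + [p,q]. For instance
  ∂abd = bd − ad + ab,
  ∂abc = bc − ac + ab.
This gives a 6×4 integer matrix of rank 3; reducing to Smith normal form yields diagonal entries (1,1,1).

Computing H_k = (kernel of ∂_k) / (image of ∂_{k+1}):

  H_0: rank C_0 − rank ∂_1 = 4 − 3 = 1, and the invariant factors of ∂_1 are all 1, so H_0 ≅ Z.

(K is a triangulation of the 2-sphere S^2.)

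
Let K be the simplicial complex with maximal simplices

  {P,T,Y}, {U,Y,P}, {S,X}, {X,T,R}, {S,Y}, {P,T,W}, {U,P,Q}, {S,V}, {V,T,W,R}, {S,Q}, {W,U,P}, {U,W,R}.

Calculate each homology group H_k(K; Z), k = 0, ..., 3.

H_0 = Z,  H_1 = Z^3,  H_2 = 0,  H_3 = 0.

We work with the vertex ordering P < Q < R < S < T < U < V < W < X < Y. The simplices of K, each written with vertices in increasing order, are:

  0-simplices (10): P, Q, R, S, T, U, V, W, X, Y
  1-simplices (22): PQ, PT, PU, PW, PY, QS, QU, RT, RU, RV, RW, RX, SV, SX, SY, TV, TW, TX, TY, UW, UY, VW
  2-simplices (11): PQU, PTW, PTY, PUW, PUY, RTV, RTW, RTX, RUW, RVW, TVW
  3-simplices (1): RTVW

Hence C_0 ≅ Z^10, C_1 ≅ Z^22, C_2 ≅ Z^11, C_3 ≅ Z^1.

The boundary map ∂_1: C_1 → C_0 is given by ∂[p,q] = [q] − [p].
The 10×22 boundary matrix has rank 9 and Smith normal form diag(1,1,1,1,1,1,1,1,1).

Boundary ∂_2: C_2 → C_1 sends each 2-simplex [p,q,r] to [q,r] − [p,r] + [p,q]. For instance
  ∂RTV = TV − RV + RT,
  ∂PUW = UW − PW + PU.
The resulting 22×11 matrix has rank 10, and its Smith normal form has invariant factors (1,1,1,1,1,1,1,1,1,1).

∂_3: C_3 → C_2 sends each 3-simplex σ to the alternating sum Σ_i (−1)^i (σ with its i-th vertex removed). For instance
  ∂RTVW = TVW − RVW + RTW − RTV.
As a 11×1 matrix over Z this has rank 1, with invariant factors (1).

From H_k ≅ ker(∂_k) / im(∂_{k+1}) we obtain:

  H_0: rank C_0 − rank ∂_1 = 10 − 9 = 1, and the invariant factors of ∂_1 are all 1, so H_0 ≅ Z.
  H_1: rank ker ∂_1 − rank ∂_2 = (22 − 9) − 10 = 3, and the invariant factors of ∂_2 are all 1, so H_1 ≅ Z^3.
  H_2: rank ker ∂_2 − rank ∂_3 = (11 − 10) − 1 = 0, and the invariant factors of ∂_3 are all 1, so H_2 ≅ 0.
  H_3: rank ker ∂_3 − rank ∂_4 = (1 − 1) − 0 = 0, and there is no ∂_4, so H_3 ≅ 0.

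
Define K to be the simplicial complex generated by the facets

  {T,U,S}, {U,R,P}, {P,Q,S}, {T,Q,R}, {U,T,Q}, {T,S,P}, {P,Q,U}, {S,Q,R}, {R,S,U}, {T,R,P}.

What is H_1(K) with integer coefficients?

We work with the vertex ordering P < Q < R < S < T < U. The simplices of K, each written with vertices in increasing order, are:

  0-simplices (6): P, Q, R, S, T, U
  1-simplices (15): PQ, PR, PS, PT, PU, QR, QS, QT, QU, RS, RT, RU, ST, SU, TU
  2-simplices (10): PQS, PQU, PRT, PRU, PST, QRS, QRT, QTU, RSU, STU

so the chain groups are C_0 ≅ Z^6, C_1 ≅ Z^15, C_2 ≅ Z^10.

∂_1: C_1 → C_0 sends each edge [p,q] (with p < q) to q − p.
The resulting 6×15 matrix has rank 5, and its Smith normal form has invariant factors (1,1,1,1,1).

Boundary ∂_2: C_2 → C_1 maps a triangle to the signed sum of its edges. For instance
  ∂PQU = QU − PU + PQ,
  ∂PRT = RT − PT + PR.
The resulting 15×10 matrix has rank 10, and its Smith normal form has invariant factors (1,1,1,1,1,1,1,1,1,2).

Computing H_k = (kernel of ∂_k) / (image of ∂_{k+1}):

  H_1: rank ker ∂_1 − rank ∂_2 = (15 − 5) − 10 = 0, and ∂_2 has invariant factor 2 > 1, so H_1 = Z/2.

H_1 ≅ Z/2.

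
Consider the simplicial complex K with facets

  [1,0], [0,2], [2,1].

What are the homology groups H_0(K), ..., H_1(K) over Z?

H_0 = Z,  H_1 = Z.

Take the total order 0 < 1 < 2 on the vertex set. Then K (dimension 1) consists of the simplices:

  0-simplices (3): [0], [1], [2]
  1-simplices (3): [0,1], [0,2], [1,2]

giving chain groups C_0 ≅ Z^3, C_1 ≅ Z^3.

∂_1: C_1 → C_0 is given by ∂[p,q] = [q] − [p]. For instance
  ∂[0,1] = [1] − [0].
This gives a 3×3 integer matrix of rank 2; reducing to Smith normal form yields diagonal entries (1,1).

Reading off H_k = ker ∂_k / im ∂_{k+1}:

  H_0: rank C_0 − rank ∂_1 = 3 − 2 = 1, and the invariant factors of ∂_1 are all 1, so H_0 = Z.
  H_1: rank ker ∂_1 − rank ∂_2 = (3 − 2) − 0 = 1, and there is no ∂_2, so H_1 = Z.

As a check, the Euler characteristic is 3 − 3 = 0, which agrees with 1 − 1 = 0.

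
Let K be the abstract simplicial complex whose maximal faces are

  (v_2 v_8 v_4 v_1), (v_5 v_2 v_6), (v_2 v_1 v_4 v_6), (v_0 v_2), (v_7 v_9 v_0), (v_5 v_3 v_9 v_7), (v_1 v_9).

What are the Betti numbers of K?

b_0 = 1, b_1 = 2, b_2 = 0, b_3 = 0.

K has 10 vertices, 21 edges, 13 triangles, 3 3-simplices.
rank ∂_0 = 0, rank ∂_1 = 9 ⇒ b_0 = 10 − 0 − 9 = 1; all invariant factors of ∂_1 are 1 so no torsion. So H_0 ≅ Z.
rank ∂_1 = 9, rank ∂_2 = 10 ⇒ b_1 = 21 − 9 − 10 = 2; all invariant factors of ∂_2 are 1 so no torsion. So H_1 ≅ Z^2.
rank ∂_2 = 10, rank ∂_3 = 3 ⇒ b_2 = 13 − 10 − 3 = 0; all invariant factors of ∂_3 are 1 so no torsion. So H_2 ≅ 0.
rank ∂_3 = 3, rank ∂_4 = 0 ⇒ b_3 = 3 − 3 − 0 = 0. So H_3 ≅ 0.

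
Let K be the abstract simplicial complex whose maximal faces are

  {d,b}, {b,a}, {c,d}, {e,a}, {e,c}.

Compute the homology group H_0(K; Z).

Take the total order a < b < c < d < e on the vertex set. Then K (dimension 1) consists of the simplices:

  0-simplices (5): a, b, c, d, e
  1-simplices (5): ab, ae, bd, cd, ce

giving chain groups C_0 ≅ Z^5, C_1 ≅ Z^5.

∂_1: C_1 → C_0 sends each edge [p,q] (with p < q) to q − p.
The 5×5 boundary matrix has rank 4 and Smith normal form diag(1,1,1,1).

Computing H_k = (kernel of ∂_k) / (image of ∂_{k+1}):

  H_0: rank C_0 − rank ∂_1 = 5 − 4 = 1, and the invariant factors of ∂_1 are all 1, so H_0 = Z.

(K is a triangulation of the circle S^1.)

H_0 = Z.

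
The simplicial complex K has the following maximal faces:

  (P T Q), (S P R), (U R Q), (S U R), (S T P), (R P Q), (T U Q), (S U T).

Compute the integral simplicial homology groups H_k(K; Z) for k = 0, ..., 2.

Fix the vertex order P < Q < R < S < T < U and write every simplex with vertices in increasing order. Then dim K = 2 and the simplices of K are:

  0-simplices (6): P, Q, R, S, T, U
  1-simplices (12): PQ, PR, PS, PT, QR, QT, QU, RS, RU, ST, SU, TU
  2-simplices (8): PQR, PQT, PRS, PST, QRU, QTU, RSU, STU

Hence C_0 ≅ Z^6, C_1 ≅ Z^12, C_2 ≅ Z^8.

Boundary ∂_1: C_1 → C_0 is given by ∂[p,q] = [q] − [p].
The resulting 6×12 matrix has rank 5, and its Smith normal form has invariant factors (1,1,1,1,1).

∂_2: C_2 → C_1 sends each 2-simplex [p,q,r] to [q,r] − [p,r] + [p,q]. For instance
  ∂STU = TU − SU + ST,
  ∂QTU = TU − QU + QT.
This gives a 12×8 integer matrix of rank 7; reducing to Smith normal form yields diagonal entries (1,1,1,1,1,1,1).

From H_k ≅ ker(∂_k) / im(∂_{k+1}) we obtain:

  H_0: rank C_0 − rank ∂_1 = 6 − 5 = 1, and the invariant factors of ∂_1 are all 1, so H_0 = Z.
  H_1: rank ker ∂_1 − rank ∂_2 = (12 − 5) − 7 = 0, and the invariant factors of ∂_2 are all 1, so H_1 = 0.
  H_2: rank ker ∂_2 − rank ∂_3 = (8 − 7) − 0 = 1, and there is no ∂_3, so H_2 = Z.

(K is a triangulation of the 2-sphere S^2.)

H_0 ≅ Z,  H_1 = 0,  H_2 ≅ Z.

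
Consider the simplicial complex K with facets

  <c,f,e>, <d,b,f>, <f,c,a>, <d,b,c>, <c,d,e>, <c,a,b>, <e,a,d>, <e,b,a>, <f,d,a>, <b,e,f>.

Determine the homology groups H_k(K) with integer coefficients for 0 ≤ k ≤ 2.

Order the vertices as a < b < c < d < e < f. Listing each simplex with vertices in this order, K has dimension 2 with simplices:

  0-simplices (6): a, b, c, d, e, f
  1-simplices (15): ab, ac, ad, ae, af, bc, bd, be, bf, cd, ce, cf, de, df, ef
  2-simplices (10): abc, abe, acf, ade, adf, bcd, bdf, bef, cde, cef

giving chain groups C_0 ≅ Z^6, C_1 ≅ Z^15, C_2 ≅ Z^10.

∂_1: C_1 → C_0 is given by ∂[p,q] = [q] − [p]. For instance
  ∂de = e − d.
The 6×15 boundary matrix has rank 5 and Smith normal form diag(1,1,1,1,1).

The boundary map ∂_2: C_2 → C_1 sends each 2-simplex [p,q,r] to [q,r] − [p,r] + [p,q]. For instance
  ∂bcd = cd − bd + bc,
  ∂abe = be − ae + ab.
As a 15×10 matrix over Z this has rank 10, with invariant factors (1,1,1,1,1,1,1,1,1,2).

From H_k ≅ ker(∂_k) / im(∂_{k+1}) we obtain:

  H_0: rank C_0 − rank ∂_1 = 6 − 5 = 1, and the invariant factors of ∂_1 are all 1, so H_0 ≅ Z.
  H_1: rank ker ∂_1 − rank ∂_2 = (15 − 5) − 10 = 0, and ∂_2 has invariant factor 2 > 1, so H_1 ≅ Z/2.
  H_2: rank ker ∂_2 − rank ∂_3 = (10 − 10) − 0 = 0, and there is no ∂_3, so H_2 ≅ 0.

(K is a triangulation of the real projective plane RP^2.)

H_0 ≅ Z,  H_1 ≅ Z/2,  H_2 = 0.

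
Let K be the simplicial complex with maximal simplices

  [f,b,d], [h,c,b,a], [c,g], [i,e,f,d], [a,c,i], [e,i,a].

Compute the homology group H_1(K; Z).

We work with the vertex ordering a < b < c < d < e < f < g < h < i. The simplices of K, each written with vertices in increasing order, are:

  0-simplices (9): a, b, c, d, e, f, g, h, i
  1-simplices (18): ab, ac, ae, ah, ai, bc, bd, bf, bh, cg, ch, ci, de, df, di, ef, ei, fi
  2-simplices (11): abc, abh, ach, aci, aei, bch, bdf, def, dei, dfi, efi
  3-simplices (2): abch, defi

Hence C_0 ≅ Z^9, C_1 ≅ Z^18, C_2 ≅ Z^11, C_3 ≅ Z^2.

∂_1: C_1 → C_0 is given by ∂[p,q] = [q] − [p].
As a 9×18 matrix over Z this has rank 8, with invariant factors (1,1,1,1,1,1,1,1).

∂_2: C_2 → C_1 acts by ∂[p,q,r] = [q,r] − [p,r] + [p,q]. For instance
  ∂abc = bc − ac + ab,
  ∂aei = ei − ai + ae.
As a 18×11 matrix over Z this has rank 9, with invariant factors (1,1,1,1,1,1,1,1,1).

Boundary ∂_3: C_3 → C_2 sends each 3-simplex σ to the alternating sum Σ_i (−1)^i (σ with its i-th vertex removed). For instance
  ∂abch = bch − ach + abh − abc,
  ∂defi = efi − dfi + dei − def.
As a 11×2 matrix over Z this has rank 2, with invariant factors (1,1).

Computing H_k = (kernel of ∂_k) / (image of ∂_{k+1}):

  H_1: rank ker ∂_1 − rank ∂_2 = (18 − 8) − 9 = 1, and the invariant factors of ∂_2 are all 1, so H_1 = Z.

H_1 ≅ Z.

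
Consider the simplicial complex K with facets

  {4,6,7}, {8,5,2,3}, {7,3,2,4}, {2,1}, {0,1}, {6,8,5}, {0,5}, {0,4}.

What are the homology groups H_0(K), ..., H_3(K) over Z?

H_0 = Z,  H_1 = Z^3,  H_2 = 0,  H_3 = 0.

Order the vertices as 0 < 1 < 2 < 3 < 4 < 5 < 6 < 7 < 8. Listing each simplex with vertices in this order, K has dimension 3 with simplices:

  0-simplices (9): [0], [1], [2], [3], [4], [5], [6], [7], [8]
  1-simplices (19): [0,1], [0,4], [0,5], [1,2], [2,3], [2,4], [2,5], [2,7], [2,8], [3,4], [3,5], [3,7], [3,8], [4,6], [4,7], [5,6], [5,8], [6,7], [6,8]
  2-simplices (10): [2,3,4], [2,3,5], [2,3,7], [2,3,8], [2,4,7], [2,5,8], [3,4,7], [3,5,8], [4,6,7], [5,6,8]
  3-simplices (2): [2,3,4,7], [2,3,5,8]

so the chain groups are C_0 ≅ Z^9, C_1 ≅ Z^19, C_2 ≅ Z^10, C_3 ≅ Z^2.

∂_1: C_1 → C_0 is given by ∂[p,q] = [q] − [p]. For instance
  ∂[6,8] = [8] − [6].
The 9×19 boundary matrix has rank 8 and Smith normal form diag(1,1,1,1,1,1,1,1).

The boundary map ∂_2: C_2 → C_1 maps a triangle to the signed sum of its edges. For instance
  ∂[2,4,7] = [4,7] − [2,7] + [2,4],
  ∂[2,3,7] = [3,7] − [2,7] + [2,3].
The resulting 19×10 matrix has rank 8, and its Smith normal form has invariant factors (1,1,1,1,1,1,1,1).

∂_3: C_3 → C_2 sends each 3-simplex σ to the alternating sum Σ_i (−1)^i (σ with its i-th vertex removed). For instance
  ∂[2,3,5,8] = [3,5,8] − [2,5,8] + [2,3,8] − [2,3,5],
  ∂[2,3,4,7] = [3,4,7] − [2,4,7] + [2,3,7] − [2,3,4].
The resulting 10×2 matrix has rank 2, and its Smith normal form has invariant factors (1,1).

Reading off H_k = ker ∂_k / im ∂_{k+1}:

  H_0: rank C_0 − rank ∂_1 = 9 − 8 = 1, and the invariant factors of ∂_1 are all 1, so H_0 = Z.
  H_1: rank ker ∂_1 − rank ∂_2 = (19 − 8) − 8 = 3, and the invariant factors of ∂_2 are all 1, so H_1 = Z^3.
  H_2: rank ker ∂_2 − rank ∂_3 = (10 − 8) − 2 = 0, and the invariant factors of ∂_3 are all 1, so H_2 = 0.
  H_3: rank ker ∂_3 − rank ∂_4 = (2 − 2) − 0 = 0, and there is no ∂_4, so H_3 = 0.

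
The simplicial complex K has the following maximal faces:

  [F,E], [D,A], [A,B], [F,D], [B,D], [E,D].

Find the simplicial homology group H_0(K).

H_0 = Z.

Fix the vertex order A < B < D < E < F and write every simplex with vertices in increasing order. Then dim K = 1 and the simplices of K are:

  0-simplices (5): A, B, D, E, F
  1-simplices (6): AB, AD, BD, DE, DF, EF

giving chain groups C_0 ≅ Z^5, C_1 ≅ Z^6.

∂_1: C_1 → C_0 is given by ∂[p,q] = [q] − [p]. For instance
  ∂AB = B − A.
The 5×6 boundary matrix has rank 4 and Smith normal form diag(1,1,1,1).

Reading off H_k = ker ∂_k / im ∂_{k+1}:

  H_0: rank C_0 − rank ∂_1 = 5 − 4 = 1, and the invariant factors of ∂_1 are all 1, so H_0 ≅ Z.

(K is a triangulation of a wedge of 2 circles.)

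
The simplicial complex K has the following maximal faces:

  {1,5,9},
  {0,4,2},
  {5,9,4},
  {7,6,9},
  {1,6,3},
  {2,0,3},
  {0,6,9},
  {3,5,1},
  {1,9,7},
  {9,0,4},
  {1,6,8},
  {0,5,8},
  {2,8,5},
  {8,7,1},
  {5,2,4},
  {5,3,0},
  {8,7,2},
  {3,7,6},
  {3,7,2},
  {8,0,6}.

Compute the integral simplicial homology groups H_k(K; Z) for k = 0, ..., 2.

H_0 ≅ Z,  H_1 ≅ Z ⊕ Z/2Z,  H_2 = 0.

Order the vertices as 0 < 1 < 2 < 3 < 4 < 5 < 6 < 7 < 8 < 9. Listing each simplex with vertices in this order, K has dimension 2 with simplices:

  0-simplices (10): [0], [1], [2], [3], [4], [5], [6], [7], [8], [9]
  1-simplices (30): (30 of them)
  2-simplices (20): (20 of them)

so the chain groups are C_0 ≅ Z^10, C_1 ≅ Z^30, C_2 ≅ Z^20.

The boundary map ∂_1: C_1 → C_0 is given by ∂[p,q] = [q] − [p]. For instance
  ∂[4,9] = [9] − [4].
The resulting 10×30 matrix has rank 9, and its Smith normal form has invariant factors (1,1,1,1,1,1,1,1,1).

Boundary ∂_2: C_2 → C_1 sends each 2-simplex [p,q,r] to [q,r] − [p,r] + [p,q]. For instance
  ∂[2,5,8] = [5,8] − [2,8] + [2,5],
  ∂[0,2,3] = [2,3] − [0,3] + [0,2].
The 30×20 boundary matrix has rank 20 and Smith normal form diag(1,1,1,1,1,1,1,1,1,1,1,1,1,1,1,1,1,1,1,2).

Now H_k = ker ∂_k / im ∂_{k+1}, so:

  H_0: rank C_0 − rank ∂_1 = 10 − 9 = 1, and the invariant factors of ∂_1 are all 1, so H_0 ≅ Z.
  H_1: rank ker ∂_1 − rank ∂_2 = (30 − 9) − 20 = 1, and ∂_2 has invariant factor 2 > 1, so H_1 ≅ Z ⊕ Z/2Z.
  H_2: rank ker ∂_2 − rank ∂_3 = (20 − 20) − 0 = 0, and there is no ∂_3, so H_2 ≅ 0.

As a check, the Euler characteristic is 10 − 30 + 20 = 0, which agrees with 1 − 1 + 0 = 0.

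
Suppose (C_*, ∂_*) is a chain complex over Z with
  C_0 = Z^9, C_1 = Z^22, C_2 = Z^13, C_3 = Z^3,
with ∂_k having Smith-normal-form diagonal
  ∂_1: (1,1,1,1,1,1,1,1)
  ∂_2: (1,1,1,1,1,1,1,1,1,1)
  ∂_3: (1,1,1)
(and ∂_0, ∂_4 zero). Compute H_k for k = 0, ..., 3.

H_0 = Z,  H_1 = Z^4,  H_2 = 0,  H_3 = 0.

H_0: b_0 = 9 − 0 − 8 = 1; torsion from ∂_1 factors > 1: none. So H_0 = Z.
H_1: b_1 = 22 − 8 − 10 = 4; torsion from ∂_2 factors > 1: none. So H_1 = Z^4.
H_2: b_2 = 13 − 10 − 3 = 0; torsion from ∂_3 factors > 1: none. So H_2 = 0.
H_3: b_3 = 3 − 3 − 0 = 0; torsion from ∂_4 factors > 1: none. So H_3 = 0.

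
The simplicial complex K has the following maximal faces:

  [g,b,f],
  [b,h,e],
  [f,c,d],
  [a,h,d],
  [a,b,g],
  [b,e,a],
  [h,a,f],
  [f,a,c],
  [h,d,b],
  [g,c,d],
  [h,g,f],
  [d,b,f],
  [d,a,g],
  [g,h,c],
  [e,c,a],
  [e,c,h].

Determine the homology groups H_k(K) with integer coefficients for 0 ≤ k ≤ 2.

H_0 ≅ Z,  H_1 ≅ Z^2,  H_2 ≅ Z.

Order the vertices as a < b < c < d < e < f < g < h. Listing each simplex with vertices in this order, K has dimension 2 with simplices:

  0-simplices (8): a, b, c, d, e, f, g, h
  1-simplices (24): ab, ac, ad, ae, af, ag, ah, bd, be, bf, bg, bh, cd, ce, cf, cg, ch, df, dg, dh, eh, fg, fh, gh
  2-simplices (16): abe, abg, ace, acf, adg, adh, afh, bdf, bdh, beh, bfg, cdf, cdg, ceh, cgh, fgh

Hence C_0 ≅ Z^8, C_1 ≅ Z^24, C_2 ≅ Z^16.

∂_1: C_1 → C_0 sends each edge [p,q] (with p < q) to q − p. For instance
  ∂fh = h − f.
The 8×24 boundary matrix has rank 7 and Smith normal form diag(1,1,1,1,1,1,1).

Boundary ∂_2: C_2 → C_1 maps a triangle to the signed sum of its edges. For instance
  ∂adh = dh − ah + ad,
  ∂acf = cf − af + ac.
This gives a 24×16 integer matrix of rank 15; reducing to Smith normal form yields diagonal entries (1,1,1,1,1,1,1,1,1,1,1,1,1,1,1).

Computing H_k = (kernel of ∂_k) / (image of ∂_{k+1}):

  H_0: rank C_0 − rank ∂_1 = 8 − 7 = 1, and the invariant factors of ∂_1 are all 1, so H_0 ≅ Z.
  H_1: rank ker ∂_1 − rank ∂_2 = (24 − 7) − 15 = 2, and the invariant factors of ∂_2 are all 1, so H_1 ≅ Z^2.
  H_2: rank ker ∂_2 − rank ∂_3 = (16 − 15) − 0 = 1, and there is no ∂_3, so H_2 ≅ Z.

(K is a triangulation of the torus T^2.)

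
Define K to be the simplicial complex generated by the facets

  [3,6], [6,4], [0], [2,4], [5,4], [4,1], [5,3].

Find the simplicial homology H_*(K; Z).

Order the vertices as 0 < 1 < 2 < 3 < 4 < 5 < 6. Listing each simplex with vertices in this order, K has dimension 1 with simplices:

  0-simplices (7): [0], [1], [2], [3], [4], [5], [6]
  1-simplices (6): [1,4], [2,4], [3,5], [3,6], [4,5], [4,6]

Hence C_0 ≅ Z^7, C_1 ≅ Z^6.

∂_1: C_1 → C_0 is given by ∂[p,q] = [q] − [p].
As a 7×6 matrix over Z this has rank 5, with invariant factors (1,1,1,1,1).

From H_k ≅ ker(∂_k) / im(∂_{k+1}) we obtain:

  H_0: rank C_0 − rank ∂_1 = 7 − 5 = 2, and the invariant factors of ∂_1 are all 1, so H_0 ≅ Z^2.
  H_1: rank ker ∂_1 − rank ∂_2 = (6 − 5) − 0 = 1, and there is no ∂_2, so H_1 ≅ Z.

As a check, the Euler characteristic is 7 − 6 = 1, which agrees with 2 − 1 = 1.

H_0 = Z^2,  H_1 = Z.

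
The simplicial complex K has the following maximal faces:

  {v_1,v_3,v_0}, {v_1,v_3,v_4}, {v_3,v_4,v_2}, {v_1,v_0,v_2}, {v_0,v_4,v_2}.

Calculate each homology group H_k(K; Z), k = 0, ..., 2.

We work with the vertex ordering v_0 < v_1 < v_2 < v_3 < v_4. The simplices of K, each written with vertices in increasing order, are:

  0-simplices (5): [v_0], [v_1], [v_2], [v_3], [v_4]
  1-simplices (10): [v_0,v_1], [v_0,v_2], [v_0,v_3], [v_0,v_4], [v_1,v_2], [v_1,v_3], [v_1,v_4], [v_2,v_3], [v_2,v_4], [v_3,v_4]
  2-simplices (5): [v_0,v_1,v_2], [v_0,v_1,v_3], [v_0,v_2,v_4], [v_1,v_3,v_4], [v_2,v_3,v_4]

Hence C_0 ≅ Z^5, C_1 ≅ Z^10, C_2 ≅ Z^5.

Boundary ∂_1: C_1 → C_0 sends each edge [p,q] (with p < q) to q − p.
As a 5×10 matrix over Z this has rank 4, with invariant factors (1,1,1,1).

∂_2: C_2 → C_1 maps a triangle to the signed sum of its edges. For instance
  ∂[v_2,v_3,v_4] = [v_3,v_4] − [v_2,v_4] + [v_2,v_3],
  ∂[v_0,v_1,v_2] = [v_1,v_2] − [v_0,v_2] + [v_0,v_1].
The resulting 10×5 matrix has rank 5, and its Smith normal form has invariant factors (1,1,1,1,1).

From H_k ≅ ker(∂_k) / im(∂_{k+1}) we obtain:

  H_0: rank C_0 − rank ∂_1 = 5 − 4 = 1, and the invariant factors of ∂_1 are all 1, so H_0 = Z.
  H_1: rank ker ∂_1 − rank ∂_2 = (10 − 4) − 5 = 1, and the invariant factors of ∂_2 are all 1, so H_1 = Z.
  H_2: rank ker ∂_2 − rank ∂_3 = (5 − 5) − 0 = 0, and there is no ∂_3, so H_2 = 0.

As a check, the Euler characteristic is 5 − 10 + 5 = 0, which agrees with 1 − 1 + 0 = 0.
(K is a triangulation of the Möbius band.)

H_0 = Z,  H_1 = Z,  H_2 = 0.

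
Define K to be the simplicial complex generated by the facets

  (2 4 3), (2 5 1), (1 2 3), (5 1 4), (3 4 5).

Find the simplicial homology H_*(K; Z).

H_0 = Z,  H_1 = Z,  H_2 = 0.

Fix the vertex order 1 < 2 < 3 < 4 < 5 and write every simplex with vertices in increasing order. Then dim K = 2 and the simplices of K are:

  0-simplices (5): [1], [2], [3], [4], [5]
  1-simplices (10): [1,2], [1,3], [1,4], [1,5], [2,3], [2,4], [2,5], [3,4], [3,5], [4,5]
  2-simplices (5): [1,2,3], [1,2,5], [1,4,5], [2,3,4], [3,4,5]

giving chain groups C_0 ≅ Z^5, C_1 ≅ Z^10, C_2 ≅ Z^5.

The boundary map ∂_1: C_1 → C_0 sends each edge [p,q] (with p < q) to q − p.
As a 5×10 matrix over Z this has rank 4, with invariant factors (1,1,1,1).

The boundary map ∂_2: C_2 → C_1 sends each 2-simplex [p,q,r] to [q,r] − [p,r] + [p,q]. For instance
  ∂[1,4,5] = [4,5] − [1,5] + [1,4],
  ∂[3,4,5] = [4,5] − [3,5] + [3,4].
This gives a 10×5 integer matrix of rank 5; reducing to Smith normal form yields diagonal entries (1,1,1,1,1).

Reading off H_k = ker ∂_k / im ∂_{k+1}:

  H_0: rank C_0 − rank ∂_1 = 5 − 4 = 1, and the invariant factors of ∂_1 are all 1, so H_0 ≅ Z.
  H_1: rank ker ∂_1 − rank ∂_2 = (10 − 4) − 5 = 1, and the invariant factors of ∂_2 are all 1, so H_1 ≅ Z.
  H_2: rank ker ∂_2 − rank ∂_3 = (5 − 5) − 0 = 0, and there is no ∂_3, so H_2 ≅ 0.

As a check, the Euler characteristic is 5 − 10 + 5 = 0, which agrees with 1 − 1 + 0 = 0.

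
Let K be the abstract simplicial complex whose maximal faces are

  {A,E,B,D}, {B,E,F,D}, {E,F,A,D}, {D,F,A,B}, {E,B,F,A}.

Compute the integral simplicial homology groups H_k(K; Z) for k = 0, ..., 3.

We work with the vertex ordering A < B < D < E < F. The simplices of K, each written with vertices in increasing order, are:

  0-simplices (5): A, B, D, E, F
  1-simplices (10): AB, AD, AE, AF, BD, BE, BF, DE, DF, EF
  2-simplices (10): ABD, ABE, ABF, ADE, ADF, AEF, BDE, BDF, BEF, DEF
  3-simplices (5): ABDE, ABDF, ABEF, ADEF, BDEF

giving chain groups C_0 ≅ Z^5, C_1 ≅ Z^10, C_2 ≅ Z^10, C_3 ≅ Z^5.

Boundary ∂_1: C_1 → C_0 is given by ∂[p,q] = [q] − [p]. For instance
  ∂DF = F − D.
As a 5×10 matrix over Z this has rank 4, with invariant factors (1,1,1,1).

∂_2: C_2 → C_1 acts by ∂[p,q,r] = [q,r] − [p,r] + [p,q]. For instance
  ∂ADF = DF − AF + AD,
  ∂ADE = DE − AE + AD.
The resulting 10×10 matrix has rank 6, and its Smith normal form has invariant factors (1,1,1,1,1,1).

Boundary ∂_3: C_3 → C_2 sends each 3-simplex σ to the alternating sum Σ_i (−1)^i (σ with its i-th vertex removed). For instance
  ∂ABDF = BDF − ADF + ABF − ABD,
  ∂ABDE = BDE − ADE + ABE − ABD.
As a 10×5 matrix over Z this has rank 4, with invariant factors (1,1,1,1).

Reading off H_k = ker ∂_k / im ∂_{k+1}:

  H_0: rank C_0 − rank ∂_1 = 5 − 4 = 1, and the invariant factors of ∂_1 are all 1, so H_0 = Z.
  H_1: rank ker ∂_1 − rank ∂_2 = (10 − 4) − 6 = 0, and the invariant factors of ∂_2 are all 1, so H_1 = 0.
  H_2: rank ker ∂_2 − rank ∂_3 = (10 − 6) − 4 = 0, and the invariant factors of ∂_3 are all 1, so H_2 = 0.
  H_3: rank ker ∂_3 − rank ∂_4 = (5 − 4) − 0 = 1, and there is no ∂_4, so H_3 = Z.

H_0 = Z,  H_1 = 0,  H_2 = 0,  H_3 = Z.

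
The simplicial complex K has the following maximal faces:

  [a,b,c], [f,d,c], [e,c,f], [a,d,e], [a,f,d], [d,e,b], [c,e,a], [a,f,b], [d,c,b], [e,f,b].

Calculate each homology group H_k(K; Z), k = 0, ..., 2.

H_0 ≅ Z,  H_1 ≅ Z/2,  H_2 = 0.

K has 6 vertices, 15 edges, 10 triangles.
rank ∂_0 = 0, rank ∂_1 = 5 ⇒ b_0 = 6 − 0 − 5 = 1; all invariant factors of ∂_1 are 1 so no torsion. So H_0 = Z.
rank ∂_1 = 5, rank ∂_2 = 10 ⇒ b_1 = 15 − 5 − 10 = 0; ∂_2 has invariant factor(s) [2] giving torsion. So H_1 = Z/2.
rank ∂_2 = 10, rank ∂_3 = 0 ⇒ b_2 = 10 − 10 − 0 = 0. So H_2 = 0.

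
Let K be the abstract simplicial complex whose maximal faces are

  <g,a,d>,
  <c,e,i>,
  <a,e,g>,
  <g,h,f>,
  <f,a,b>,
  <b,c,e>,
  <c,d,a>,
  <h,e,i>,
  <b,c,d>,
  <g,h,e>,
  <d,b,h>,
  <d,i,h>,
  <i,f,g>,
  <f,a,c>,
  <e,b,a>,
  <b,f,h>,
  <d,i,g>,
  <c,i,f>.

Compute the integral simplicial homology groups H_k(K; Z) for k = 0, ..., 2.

Order the vertices as a < b < c < d < e < f < g < h < i. Listing each simplex with vertices in this order, K has dimension 2 with simplices:

  0-simplices (9): a, b, c, d, e, f, g, h, i
  1-simplices (27): ab, ac, ad, ae, af, ag, bc, bd, be, bf, bh, cd, ce, cf, ci, dg, dh, di, eg, eh, ei, fg, fh, fi, gh, gi, hi
  2-simplices (18): abe, abf, acd, acf, adg, aeg, bcd, bce, bdh, bfh, cei, cfi, dgi, dhi, egh, ehi, fgh, fgi

Hence C_0 ≅ Z^9, C_1 ≅ Z^27, C_2 ≅ Z^18.

The boundary map ∂_1: C_1 → C_0 sends each edge [p,q] (with p < q) to q − p.
As a 9×27 matrix over Z this has rank 8, with invariant factors (1,1,1,1,1,1,1,1).

Boundary ∂_2: C_2 → C_1 acts by ∂[p,q,r] = [q,r] − [p,r] + [p,q]. For instance
  ∂fgh = gh − fh + fg,
  ∂ehi = hi − ei + eh.
The 27×18 boundary matrix has rank 18 and Smith normal form diag(1,1,1,1,1,1,1,1,1,1,1,1,1,1,1,1,1,2).

Now H_k = ker ∂_k / im ∂_{k+1}, so:

  H_0: rank C_0 − rank ∂_1 = 9 − 8 = 1, and the invariant factors of ∂_1 are all 1, so H_0 ≅ Z.
  H_1: rank ker ∂_1 − rank ∂_2 = (27 − 8) − 18 = 1, and ∂_2 has invariant factor 2 > 1, so H_1 ≅ Z ⊕ Z/2Z.
  H_2: rank ker ∂_2 − rank ∂_3 = (18 − 18) − 0 = 0, and there is no ∂_3, so H_2 ≅ 0.

H_0 ≅ Z,  H_1 ≅ Z ⊕ Z/2Z,  H_2 = 0.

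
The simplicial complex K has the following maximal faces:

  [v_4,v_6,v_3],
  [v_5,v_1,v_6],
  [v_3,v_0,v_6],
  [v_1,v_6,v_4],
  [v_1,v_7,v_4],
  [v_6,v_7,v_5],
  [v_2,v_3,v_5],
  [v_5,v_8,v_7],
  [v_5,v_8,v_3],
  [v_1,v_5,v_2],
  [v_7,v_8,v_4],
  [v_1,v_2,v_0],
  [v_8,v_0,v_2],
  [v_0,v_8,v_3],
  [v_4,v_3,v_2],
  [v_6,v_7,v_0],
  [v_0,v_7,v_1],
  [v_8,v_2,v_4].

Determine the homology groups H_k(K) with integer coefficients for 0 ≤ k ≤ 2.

H_0 = Z,  H_1 = Z ⊕ Z/2,  H_2 = 0.

Take the total order v_0 < v_1 < v_2 < v_3 < v_4 < v_5 < v_6 < v_7 < v_8 on the vertex set. Then K (dimension 2) consists of the simplices:

  0-simplices (9): [v_0], [v_1], [v_2], [v_3], [v_4], [v_5], [v_6], [v_7], [v_8]
  1-simplices (27): (27 of them)
  2-simplices (18): (18 of them)

Hence C_0 ≅ Z^9, C_1 ≅ Z^27, C_2 ≅ Z^18.

∂_1: C_1 → C_0 is given by ∂[p,q] = [q] − [p].
The resulting 9×27 matrix has rank 8, and its Smith normal form has invariant factors (1,1,1,1,1,1,1,1).

∂_2: C_2 → C_1 sends each 2-simplex [p,q,r] to [q,r] − [p,r] + [p,q]. For instance
  ∂[v_1,v_4,v_6] = [v_4,v_6] − [v_1,v_6] + [v_1,v_4],
  ∂[v_0,v_3,v_8] = [v_3,v_8] − [v_0,v_8] + [v_0,v_3].
The resulting 27×18 matrix has rank 18, and its Smith normal form has invariant factors (1,1,1,1,1,1,1,1,1,1,1,1,1,1,1,1,1,2).

Reading off H_k = ker ∂_k / im ∂_{k+1}:

  H_0: rank C_0 − rank ∂_1 = 9 − 8 = 1, and the invariant factors of ∂_1 are all 1, so H_0 ≅ Z.
  H_1: rank ker ∂_1 − rank ∂_2 = (27 − 8) − 18 = 1, and ∂_2 has invariant factor 2 > 1, so H_1 ≅ Z ⊕ Z/2.
  H_2: rank ker ∂_2 − rank ∂_3 = (18 − 18) − 0 = 0, and there is no ∂_3, so H_2 ≅ 0.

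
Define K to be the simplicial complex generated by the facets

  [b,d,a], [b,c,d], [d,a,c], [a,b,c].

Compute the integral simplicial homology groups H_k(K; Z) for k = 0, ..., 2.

H_0 ≅ Z,  H_1 = 0,  H_2 ≅ Z.

Fix the vertex order a < b < c < d and write every simplex with vertices in increasing order. Then dim K = 2 and the simplices of K are:

  0-simplices (4): a, b, c, d
  1-simplices (6): ab, ac, ad, bc, bd, cd
  2-simplices (4): abc, abd, acd, bcd

giving chain groups C_0 ≅ Z^4, C_1 ≅ Z^6, C_2 ≅ Z^4.

Boundary ∂_1: C_1 → C_0 is given by ∂[p,q] = [q] − [p].
As a 4×6 matrix over Z this has rank 3, with invariant factors (1,1,1).

Boundary ∂_2: C_2 → C_1 acts by ∂[p,q,r] = [q,r] − [p,r] + [p,q]. For instance
  ∂abd = bd − ad + ab,
  ∂acd = cd − ad + ac.
As a 6×4 matrix over Z this has rank 3, with invariant factors (1,1,1).

Reading off H_k = ker ∂_k / im ∂_{k+1}:

  H_0: rank C_0 − rank ∂_1 = 4 − 3 = 1, and the invariant factors of ∂_1 are all 1, so H_0 ≅ Z.
  H_1: rank ker ∂_1 − rank ∂_2 = (6 − 3) − 3 = 0, and the invariant factors of ∂_2 are all 1, so H_1 ≅ 0.
  H_2: rank ker ∂_2 − rank ∂_3 = (4 − 3) − 0 = 1, and there is no ∂_3, so H_2 ≅ Z.

(K is a triangulation of the 2-sphere S^2.)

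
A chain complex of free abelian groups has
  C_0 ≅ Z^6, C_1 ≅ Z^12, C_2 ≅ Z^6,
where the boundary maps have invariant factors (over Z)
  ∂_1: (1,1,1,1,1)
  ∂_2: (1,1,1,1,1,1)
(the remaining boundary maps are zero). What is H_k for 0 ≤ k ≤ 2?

H_0 ≅ Z,  H_1 ≅ Z,  H_2 = 0.

H_0: b_0 = 6 − 0 − 5 = 1; torsion from ∂_1 factors > 1: none. So H_0 ≅ Z.
H_1: b_1 = 12 − 5 − 6 = 1; torsion from ∂_2 factors > 1: none. So H_1 ≅ Z.
H_2: b_2 = 6 − 6 − 0 = 0; torsion from ∂_3 factors > 1: none. So H_2 ≅ 0.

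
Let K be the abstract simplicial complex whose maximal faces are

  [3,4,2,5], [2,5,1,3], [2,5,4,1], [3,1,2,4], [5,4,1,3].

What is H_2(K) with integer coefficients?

H_2 = 0.

Order the vertices as 1 < 2 < 3 < 4 < 5. Listing each simplex with vertices in this order, K has dimension 3 with simplices:

  0-simplices (5): [1], [2], [3], [4], [5]
  1-simplices (10): [1,2], [1,3], [1,4], [1,5], [2,3], [2,4], [2,5], [3,4], [3,5], [4,5]
  2-simplices (10): [1,2,3], [1,2,4], [1,2,5], [1,3,4], [1,3,5], [1,4,5], [2,3,4], [2,3,5], [2,4,5], [3,4,5]
  3-simplices (5): [1,2,3,4], [1,2,3,5], [1,2,4,5], [1,3,4,5], [2,3,4,5]

so the chain groups are C_0 ≅ Z^5, C_1 ≅ Z^10, C_2 ≅ Z^10, C_3 ≅ Z^5.

Boundary ∂_1: C_1 → C_0 is given by ∂[p,q] = [q] − [p].
The resulting 5×10 matrix has rank 4, and its Smith normal form has invariant factors (1,1,1,1).

Boundary ∂_2: C_2 → C_1 acts by ∂[p,q,r] = [q,r] − [p,r] + [p,q]. For instance
  ∂[1,2,4] = [2,4] − [1,4] + [1,2],
  ∂[1,2,5] = [2,5] − [1,5] + [1,2].
The 10×10 boundary matrix has rank 6 and Smith normal form diag(1,1,1,1,1,1).

Boundary ∂_3: C_3 → C_2 sends each 3-simplex σ to the alternating sum Σ_i (−1)^i (σ with its i-th vertex removed). For instance
  ∂[1,2,3,5] = [2,3,5] − [1,3,5] + [1,2,5] − [1,2,3],
  ∂[1,2,4,5] = [2,4,5] − [1,4,5] + [1,2,5] − [1,2,4].
As a 10×5 matrix over Z this has rank 4, with invariant factors (1,1,1,1).

Reading off H_k = ker ∂_k / im ∂_{k+1}:

  H_2: rank ker ∂_2 − rank ∂_3 = (10 − 6) − 4 = 0, and the invariant factors of ∂_3 are all 1, so H_2 ≅ 0.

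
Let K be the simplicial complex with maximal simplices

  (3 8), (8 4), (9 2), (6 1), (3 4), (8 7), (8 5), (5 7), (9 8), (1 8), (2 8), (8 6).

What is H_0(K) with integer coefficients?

Take the total order 1 < 2 < 3 < 4 < 5 < 6 < 7 < 8 < 9 on the vertex set. Then K (dimension 1) consists of the simplices:

  0-simplices (9): [1], [2], [3], [4], [5], [6], [7], [8], [9]
  1-simplices (12): [1,6], [1,8], [2,8], [2,9], [3,4], [3,8], [4,8], [5,7], [5,8], [6,8], [7,8], [8,9]

giving chain groups C_0 ≅ Z^9, C_1 ≅ Z^12.

The boundary map ∂_1: C_1 → C_0 maps an edge to its endpoints' difference, ∂[p,q] = q − p. For instance
  ∂[5,8] = [8] − [5].
This gives a 9×12 integer matrix of rank 8; reducing to Smith normal form yields diagonal entries (1,1,1,1,1,1,1,1).

Computing H_k = (kernel of ∂_k) / (image of ∂_{k+1}):

  H_0: rank C_0 − rank ∂_1 = 9 − 8 = 1, and the invariant factors of ∂_1 are all 1, so H_0 ≅ Z.

(K is a triangulation of a wedge of 4 circles.)

H_0 = Z.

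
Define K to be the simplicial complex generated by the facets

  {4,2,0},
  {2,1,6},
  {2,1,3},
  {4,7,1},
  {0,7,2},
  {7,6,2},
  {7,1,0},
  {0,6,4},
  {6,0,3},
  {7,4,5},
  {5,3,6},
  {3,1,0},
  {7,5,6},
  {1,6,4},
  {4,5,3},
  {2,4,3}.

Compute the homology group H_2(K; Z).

Take the total order 0 < 1 < 2 < 3 < 4 < 5 < 6 < 7 on the vertex set. Then K (dimension 2) consists of the simplices:

  0-simplices (8): [0], [1], [2], [3], [4], [5], [6], [7]
  1-simplices (24): (24 of them)
  2-simplices (16): [0,1,3], [0,1,7], [0,2,4], [0,2,7], [0,3,6], [0,4,6], [1,2,3], [1,2,6], [1,4,6], [1,4,7], [2,3,4], [2,6,7], [3,4,5], [3,5,6], [4,5,7], [5,6,7]

Hence C_0 ≅ Z^8, C_1 ≅ Z^24, C_2 ≅ Z^16.

The boundary map ∂_1: C_1 → C_0 sends each edge [p,q] (with p < q) to q − p. For instance
  ∂[1,4] = [4] − [1].
The resulting 8×24 matrix has rank 7, and its Smith normal form has invariant factors (1,1,1,1,1,1,1).

Boundary ∂_2: C_2 → C_1 sends each 2-simplex [p,q,r] to [q,r] − [p,r] + [p,q]. For instance
  ∂[0,2,4] = [2,4] − [0,4] + [0,2],
  ∂[1,2,3] = [2,3] − [1,3] + [1,2].
The resulting 24×16 matrix has rank 15, and its Smith normal form has invariant factors (1,1,1,1,1,1,1,1,1,1,1,1,1,1,1).

From H_k ≅ ker(∂_k) / im(∂_{k+1}) we obtain:

  H_2: rank ker ∂_2 − rank ∂_3 = (16 − 15) − 0 = 1, and there is no ∂_3, so H_2 ≅ Z.

H_2 ≅ Z.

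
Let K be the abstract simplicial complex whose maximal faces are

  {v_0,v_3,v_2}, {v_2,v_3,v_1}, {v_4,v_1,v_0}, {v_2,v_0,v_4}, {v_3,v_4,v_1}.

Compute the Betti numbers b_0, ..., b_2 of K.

Take the total order v_0 < v_1 < v_2 < v_3 < v_4 on the vertex set. Then K (dimension 2) consists of the simplices:

  0-simplices (5): [v_0], [v_1], [v_2], [v_3], [v_4]
  1-simplices (10): [v_0,v_1], [v_0,v_2], [v_0,v_3], [v_0,v_4], [v_1,v_2], [v_1,v_3], [v_1,v_4], [v_2,v_3], [v_2,v_4], [v_3,v_4]
  2-simplices (5): [v_0,v_1,v_4], [v_0,v_2,v_3], [v_0,v_2,v_4], [v_1,v_2,v_3], [v_1,v_3,v_4]

giving chain groups C_0 ≅ Z^5, C_1 ≅ Z^10, C_2 ≅ Z^5.

∂_1: C_1 → C_0 maps an edge to its endpoints' difference, ∂[p,q] = q − p.
The resulting 5×10 matrix has rank 4, and its Smith normal form has invariant factors (1,1,1,1).

Boundary ∂_2: C_2 → C_1 sends each 2-simplex [p,q,r] to [q,r] − [p,r] + [p,q]. For instance
  ∂[v_1,v_3,v_4] = [v_3,v_4] − [v_1,v_4] + [v_1,v_3],
  ∂[v_0,v_2,v_3] = [v_2,v_3] − [v_0,v_3] + [v_0,v_2].
This gives a 10×5 integer matrix of rank 5; reducing to Smith normal form yields diagonal entries (1,1,1,1,1).

Computing H_k = (kernel of ∂_k) / (image of ∂_{k+1}):

  H_0: rank C_0 − rank ∂_1 = 5 − 4 = 1, and the invariant factors of ∂_1 are all 1, so H_0 = Z.
  H_1: rank ker ∂_1 − rank ∂_2 = (10 − 4) − 5 = 1, and the invariant factors of ∂_2 are all 1, so H_1 = Z.
  H_2: rank ker ∂_2 − rank ∂_3 = (5 − 5) − 0 = 0, and there is no ∂_3, so H_2 = 0.

Hence the Betti numbers are b_0 = 1, b_1 = 1, b_2 = 0.

b_0 = 1, b_1 = 1, b_2 = 0.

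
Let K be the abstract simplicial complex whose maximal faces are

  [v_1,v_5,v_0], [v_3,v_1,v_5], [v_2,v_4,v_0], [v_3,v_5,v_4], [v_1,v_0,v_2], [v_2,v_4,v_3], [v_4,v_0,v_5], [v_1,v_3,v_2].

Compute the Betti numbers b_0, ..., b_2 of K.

K has 6 vertices, 12 edges, 8 triangles.
rank ∂_0 = 0, rank ∂_1 = 5 ⇒ b_0 = 6 − 0 − 5 = 1; all invariant factors of ∂_1 are 1 so no torsion. So H_0 = Z.
rank ∂_1 = 5, rank ∂_2 = 7 ⇒ b_1 = 12 − 5 − 7 = 0; all invariant factors of ∂_2 are 1 so no torsion. So H_1 = 0.
rank ∂_2 = 7, rank ∂_3 = 0 ⇒ b_2 = 8 − 7 − 0 = 1. So H_2 = Z.

b_0 = 1, b_1 = 0, b_2 = 1.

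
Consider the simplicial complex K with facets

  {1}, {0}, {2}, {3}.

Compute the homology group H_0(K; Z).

H_0 = Z^4.

We work with the vertex ordering 0 < 1 < 2 < 3. The simplices of K, each written with vertices in increasing order, are:

  0-simplices (4): [0], [1], [2], [3]

giving chain groups C_0 ≅ Z^4.

Now H_k = ker ∂_k / im ∂_{k+1}, so:

  H_0: rank C_0 − rank ∂_1 = 4 − 0 = 4, and there is no ∂_1, so H_0 = Z^4.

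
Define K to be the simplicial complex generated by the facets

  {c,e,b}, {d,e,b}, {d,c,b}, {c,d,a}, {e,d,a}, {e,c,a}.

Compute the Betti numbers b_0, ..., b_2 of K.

Take the total order a < b < c < d < e on the vertex set. Then K (dimension 2) consists of the simplices:

  0-simplices (5): a, b, c, d, e
  1-simplices (9): ac, ad, ae, bc, bd, be, cd, ce, de
  2-simplices (6): acd, ace, ade, bcd, bce, bde

Hence C_0 ≅ Z^5, C_1 ≅ Z^9, C_2 ≅ Z^6.

Boundary ∂_1: C_1 → C_0 is given by ∂[p,q] = [q] − [p].
This gives a 5×9 integer matrix of rank 4; reducing to Smith normal form yields diagonal entries (1,1,1,1).

∂_2: C_2 → C_1 sends each 2-simplex [p,q,r] to [q,r] − [p,r] + [p,q]. For instance
  ∂bcd = cd − bd + bc,
  ∂bde = de − be + bd.
The resulting 9×6 matrix has rank 5, and its Smith normal form has invariant factors (1,1,1,1,1).

Now H_k = ker ∂_k / im ∂_{k+1}, so:

  H_0: rank C_0 − rank ∂_1 = 5 − 4 = 1, and the invariant factors of ∂_1 are all 1, so H_0 ≅ Z.
  H_1: rank ker ∂_1 − rank ∂_2 = (9 − 4) − 5 = 0, and the invariant factors of ∂_2 are all 1, so H_1 ≅ 0.
  H_2: rank ker ∂_2 − rank ∂_3 = (6 − 5) − 0 = 1, and there is no ∂_3, so H_2 ≅ Z.

Hence the Betti numbers are b_0 = 1, b_1 = 0, b_2 = 1.

b_0 = 1, b_1 = 0, b_2 = 1.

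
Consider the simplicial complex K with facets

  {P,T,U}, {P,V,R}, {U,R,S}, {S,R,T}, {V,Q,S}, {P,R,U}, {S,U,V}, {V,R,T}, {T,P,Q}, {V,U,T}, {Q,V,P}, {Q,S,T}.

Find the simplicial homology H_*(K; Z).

Fix the vertex order P < Q < R < S < T < U < V and write every simplex with vertices in increasing order. Then dim K = 2 and the simplices of K are:

  0-simplices (7): P, Q, R, S, T, U, V
  1-simplices (18): PQ, PR, PT, PU, PV, QS, QT, QV, RS, RT, RU, RV, ST, SU, SV, TU, TV, UV
  2-simplices (12): PQT, PQV, PRU, PRV, PTU, QST, QSV, RST, RSU, RTV, SUV, TUV

Hence C_0 ≅ Z^7, C_1 ≅ Z^18, C_2 ≅ Z^12.

The boundary map ∂_1: C_1 → C_0 sends each edge [p,q] (with p < q) to q − p. For instance
  ∂RU = U − R.
The 7×18 boundary matrix has rank 6 and Smith normal form diag(1,1,1,1,1,1).

∂_2: C_2 → C_1 sends each 2-simplex [p,q,r] to [q,r] − [p,r] + [p,q]. For instance
  ∂PRU = RU − PU + PR,
  ∂PQV = QV − PV + PQ.
The 18×12 boundary matrix has rank 12 and Smith normal form diag(1,1,1,1,1,1,1,1,1,1,1,2).

Reading off H_k = ker ∂_k / im ∂_{k+1}:

  H_0: rank C_0 − rank ∂_1 = 7 − 6 = 1, and the invariant factors of ∂_1 are all 1, so H_0 ≅ Z.
  H_1: rank ker ∂_1 − rank ∂_2 = (18 − 6) − 12 = 0, and ∂_2 has invariant factor 2 > 1, so H_1 ≅ Z/2.
  H_2: rank ker ∂_2 − rank ∂_3 = (12 − 12) − 0 = 0, and there is no ∂_3, so H_2 ≅ 0.

As a check, the Euler characteristic is 7 − 18 + 12 = 1, which agrees with 1 − 0 + 0 = 1.
(K is a triangulation of the real projective plane RP^2.)

H_0 = Z,  H_1 = Z/2,  H_2 = 0.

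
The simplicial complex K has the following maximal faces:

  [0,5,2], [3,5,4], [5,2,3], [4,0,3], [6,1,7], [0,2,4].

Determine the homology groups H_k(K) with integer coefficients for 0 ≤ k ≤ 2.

H_0 = Z^2,  H_1 = Z,  H_2 = 0.

Order the vertices as 0 < 1 < 2 < 3 < 4 < 5 < 6 < 7. Listing each simplex with vertices in this order, K has dimension 2 with simplices:

  0-simplices (8): [0], [1], [2], [3], [4], [5], [6], [7]
  1-simplices (13): [0,2], [0,3], [0,4], [0,5], [1,6], [1,7], [2,3], [2,4], [2,5], [3,4], [3,5], [4,5], [6,7]
  2-simplices (6): [0,2,4], [0,2,5], [0,3,4], [1,6,7], [2,3,5], [3,4,5]

giving chain groups C_0 ≅ Z^8, C_1 ≅ Z^13, C_2 ≅ Z^6.

∂_1: C_1 → C_0 sends each edge [p,q] (with p < q) to q − p.
The 8×13 boundary matrix has rank 6 and Smith normal form diag(1,1,1,1,1,1).

Boundary ∂_2: C_2 → C_1 maps a triangle to the signed sum of its edges. For instance
  ∂[0,3,4] = [3,4] − [0,4] + [0,3],
  ∂[3,4,5] = [4,5] − [3,5] + [3,4].
The 13×6 boundary matrix has rank 6 and Smith normal form diag(1,1,1,1,1,1).

Reading off H_k = ker ∂_k / im ∂_{k+1}:

  H_0: rank C_0 − rank ∂_1 = 8 − 6 = 2, and the invariant factors of ∂_1 are all 1, so H_0 = Z^2.
  H_1: rank ker ∂_1 − rank ∂_2 = (13 − 6) − 6 = 1, and the invariant factors of ∂_2 are all 1, so H_1 = Z.
  H_2: rank ker ∂_2 − rank ∂_3 = (6 − 6) − 0 = 0, and there is no ∂_3, so H_2 = 0.

As a check, the Euler characteristic is 8 − 13 + 6 = 1, which agrees with 2 − 1 + 0 = 1.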